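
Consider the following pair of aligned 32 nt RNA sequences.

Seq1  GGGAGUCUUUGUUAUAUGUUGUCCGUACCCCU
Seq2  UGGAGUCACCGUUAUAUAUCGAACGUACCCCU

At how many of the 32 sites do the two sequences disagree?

Differing sites — 1:G/U; 8:U/A; 9:U/C; 10:U/C; 18:G/A; 20:U/C; 22:U/A; 23:C/A.
That gives 8 mismatches out of 32 aligned sites, so the Hamming distance is 8.

8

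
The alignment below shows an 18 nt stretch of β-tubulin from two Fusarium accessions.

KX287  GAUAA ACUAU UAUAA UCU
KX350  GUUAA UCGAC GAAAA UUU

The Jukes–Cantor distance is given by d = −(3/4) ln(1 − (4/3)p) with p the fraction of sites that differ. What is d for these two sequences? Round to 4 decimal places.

0.5482

The sequences differ at positions 2 (A/U), 6 (A/U), 8 (U/G), 10 (U/C), 11 (U/G), 13 (U/A), 17 (C/U).
p = 7/18 = 0.388889.
d = −0.75 · ln(1 − (4/3)·0.388889) = −0.75 · ln(0.481481) = −0.75 · (-0.730889) = 0.5482.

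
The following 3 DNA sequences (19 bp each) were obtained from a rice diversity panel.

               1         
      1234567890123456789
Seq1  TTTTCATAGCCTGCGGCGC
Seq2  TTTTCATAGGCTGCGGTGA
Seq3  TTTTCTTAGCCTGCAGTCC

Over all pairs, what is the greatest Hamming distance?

5

Pairwise Hamming distances:
  Seq1 vs Seq2: 3
  Seq1 vs Seq3: 4
  Seq2 vs Seq3: 5
The largest is 5, between Seq2 and Seq3.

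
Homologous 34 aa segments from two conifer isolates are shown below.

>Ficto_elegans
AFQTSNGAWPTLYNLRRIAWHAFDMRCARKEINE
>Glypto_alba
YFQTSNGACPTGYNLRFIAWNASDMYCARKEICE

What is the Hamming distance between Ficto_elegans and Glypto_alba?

8

Differing sites — 1:A/Y; 9:W/C; 12:L/G; 17:R/F; 21:H/N; 23:F/S; 26:R/Y; 33:N/C.
That gives 8 mismatches out of 34 aligned sites, so the Hamming distance is 8.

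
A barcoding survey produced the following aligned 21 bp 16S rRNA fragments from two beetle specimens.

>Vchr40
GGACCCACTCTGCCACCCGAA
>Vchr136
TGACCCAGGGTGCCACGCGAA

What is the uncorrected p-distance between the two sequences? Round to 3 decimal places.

Mismatches occur at site 1 (G→T), site 8 (C→G), site 9 (T→G), site 10 (C→G), site 17 (C→G).
There are 5 differences over 21 sites, so p = 5/21 = 0.238.

0.238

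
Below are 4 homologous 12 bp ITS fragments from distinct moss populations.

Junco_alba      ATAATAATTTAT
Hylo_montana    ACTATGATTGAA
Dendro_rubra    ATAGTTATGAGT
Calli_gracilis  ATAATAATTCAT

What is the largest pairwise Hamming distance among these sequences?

Pairwise Hamming distances:
  Junco_alba vs Hylo_montana: 5
  Junco_alba vs Dendro_rubra: 5
  Junco_alba vs Calli_gracilis: 1
  Hylo_montana vs Dendro_rubra: 8
  Hylo_montana vs Calli_gracilis: 5
  Dendro_rubra vs Calli_gracilis: 5
The largest is 8, between Hylo_montana and Dendro_rubra.

8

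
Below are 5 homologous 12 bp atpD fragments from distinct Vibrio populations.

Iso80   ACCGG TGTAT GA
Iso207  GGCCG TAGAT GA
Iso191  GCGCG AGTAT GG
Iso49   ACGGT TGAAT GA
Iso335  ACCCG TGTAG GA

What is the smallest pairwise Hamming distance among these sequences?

2

Pairwise Hamming distances:
  Iso80 vs Iso207: 5
  Iso80 vs Iso191: 5
  Iso80 vs Iso49: 3
  Iso80 vs Iso335: 2
  Iso207 vs Iso191: 6
  Iso207 vs Iso49: 7
  Iso207 vs Iso335: 5
  Iso191 vs Iso49: 6
  Iso191 vs Iso335: 5
  Iso49 vs Iso335: 5
The smallest is 2, between Iso80 and Iso335.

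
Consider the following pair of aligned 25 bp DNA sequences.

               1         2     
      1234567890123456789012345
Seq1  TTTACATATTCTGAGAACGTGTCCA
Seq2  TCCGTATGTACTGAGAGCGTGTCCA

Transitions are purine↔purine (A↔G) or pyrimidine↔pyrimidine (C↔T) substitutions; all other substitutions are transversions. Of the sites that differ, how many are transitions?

Differing sites — 2:T/C (Ti); 3:T/C (Ti); 4:A/G (Ti); 5:C/T (Ti); 8:A/G (Ti); 10:T/A (Tv); 17:A/G (Ti).
Of the 7 differences, 6 transitions and 1 transversion, so the answer is 6.

6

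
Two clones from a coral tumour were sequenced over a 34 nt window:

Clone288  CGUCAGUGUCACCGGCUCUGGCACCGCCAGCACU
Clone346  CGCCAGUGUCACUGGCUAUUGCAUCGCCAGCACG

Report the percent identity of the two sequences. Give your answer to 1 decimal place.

82.4%

Mismatches occur at site 3 (U→C), site 13 (C→U), site 18 (C→A), site 20 (G→U), site 24 (C→U), site 34 (U→G).
28 of the 34 sites match, so the percent identity is 28/34 × 100 = 82.4%.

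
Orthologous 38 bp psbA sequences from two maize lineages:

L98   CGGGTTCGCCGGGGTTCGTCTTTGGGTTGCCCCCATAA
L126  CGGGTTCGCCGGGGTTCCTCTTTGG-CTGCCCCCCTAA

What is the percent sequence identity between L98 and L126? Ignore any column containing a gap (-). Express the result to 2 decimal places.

Excluding the 1 gap column leaves 37 comparable sites.
The sequences differ at positions 18 (G/C), 27 (T/C), 35 (A/C).
34 of the 37 comparable sites match, so the percent identity is 34/37 × 100 = 91.89%.

91.89%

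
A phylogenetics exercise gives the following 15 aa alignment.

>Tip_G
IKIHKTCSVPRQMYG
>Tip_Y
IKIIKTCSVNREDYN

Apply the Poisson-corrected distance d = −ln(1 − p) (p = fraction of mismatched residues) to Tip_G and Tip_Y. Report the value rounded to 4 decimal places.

The sequences differ at positions 4 (H/I), 10 (P/N), 12 (Q/E), 13 (M/D), 15 (G/N).
p = 5/15 = 0.333333.
d = −ln(1 − 0.333333) = −ln(0.666667) = 0.4055.

0.4055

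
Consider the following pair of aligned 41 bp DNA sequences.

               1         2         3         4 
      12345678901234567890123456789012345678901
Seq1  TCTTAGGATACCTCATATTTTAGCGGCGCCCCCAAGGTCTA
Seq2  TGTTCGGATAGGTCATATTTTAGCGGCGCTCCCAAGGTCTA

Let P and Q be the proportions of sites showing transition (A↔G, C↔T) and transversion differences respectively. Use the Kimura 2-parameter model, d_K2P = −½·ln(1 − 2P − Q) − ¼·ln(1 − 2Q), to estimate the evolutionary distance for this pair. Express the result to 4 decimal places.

Differing sites — 2:C/G (Tv); 5:A/C (Tv); 11:C/G (Tv); 12:C/G (Tv); 30:C/T (Ti).
Of the 5 differences, 1 transition and 4 transversions over 41 sites: P = 1/41 = 0.024390, Q = 4/41 = 0.097561.
d = −0.5·ln(0.853659) − 0.25·ln(0.804878) = −0.5·(-0.158223) − 0.25·(-0.217065) = 0.1334.

0.1334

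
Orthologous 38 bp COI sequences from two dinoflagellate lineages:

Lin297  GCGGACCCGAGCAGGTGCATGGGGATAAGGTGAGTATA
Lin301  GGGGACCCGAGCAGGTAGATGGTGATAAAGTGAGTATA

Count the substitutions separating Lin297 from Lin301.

5

Differing sites — 2:C/G; 17:G/A; 18:C/G; 23:G/T; 29:G/A.
That gives 5 mismatches out of 38 aligned sites, so the Hamming distance is 5.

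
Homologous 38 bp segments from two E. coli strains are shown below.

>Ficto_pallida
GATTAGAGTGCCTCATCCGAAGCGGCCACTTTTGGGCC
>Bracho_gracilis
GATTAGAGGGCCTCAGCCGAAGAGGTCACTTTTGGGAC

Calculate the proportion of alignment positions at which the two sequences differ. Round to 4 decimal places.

0.1316

Mismatches occur at site 9 (T↔G), site 16 (T↔G), site 23 (C↔A), site 26 (C↔T), site 37 (C↔A).
There are 5 differences over 38 sites, so p = 5/38 = 0.1316.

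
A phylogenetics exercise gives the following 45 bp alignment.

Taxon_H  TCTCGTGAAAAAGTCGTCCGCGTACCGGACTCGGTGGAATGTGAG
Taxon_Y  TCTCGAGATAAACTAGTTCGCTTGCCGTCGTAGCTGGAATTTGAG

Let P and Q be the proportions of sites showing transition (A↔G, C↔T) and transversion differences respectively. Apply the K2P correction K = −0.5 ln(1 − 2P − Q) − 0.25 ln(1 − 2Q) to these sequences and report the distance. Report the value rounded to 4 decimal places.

0.3705

Differing sites — 6:T/A (Tv); 9:A/T (Tv); 13:G/C (Tv); 15:C/A (Tv); 18:C/T (Ti); 22:G/T (Tv); 24:A/G (Ti); 28:G/T (Tv); 29:A/C (Tv); 30:C/G (Tv); 32:C/A (Tv); 34:G/C (Tv); 41:G/T (Tv).
Of the 13 differences, 2 transitions and 11 transversions over 45 sites: P = 2/45 = 0.044444, Q = 11/45 = 0.244444.
d = −0.5·ln(0.666668) − 0.25·ln(0.511112) = −0.5·(-0.405463) − 0.25·(-0.671167) = 0.3705.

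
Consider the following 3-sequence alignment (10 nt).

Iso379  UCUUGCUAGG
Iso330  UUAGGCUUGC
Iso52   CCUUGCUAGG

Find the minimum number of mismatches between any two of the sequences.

Pairwise Hamming distances:
  Iso379 vs Iso330: 5
  Iso379 vs Iso52: 1
  Iso330 vs Iso52: 6
The smallest is 1, between Iso379 and Iso52.

1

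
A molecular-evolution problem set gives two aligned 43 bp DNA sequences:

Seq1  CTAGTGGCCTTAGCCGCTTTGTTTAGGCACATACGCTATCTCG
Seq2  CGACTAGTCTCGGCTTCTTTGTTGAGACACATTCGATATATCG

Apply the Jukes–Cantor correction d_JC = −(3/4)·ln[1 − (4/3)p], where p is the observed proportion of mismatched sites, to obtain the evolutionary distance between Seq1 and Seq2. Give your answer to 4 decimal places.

0.3870

Mismatches occur at site 2 (T↔G), site 4 (G↔C), site 6 (G↔A), site 8 (C↔T), site 11 (T↔C), site 12 (A↔G), site 15 (C↔T), site 16 (G↔T), site 24 (T↔G), site 27 (G↔A), site 33 (A↔T), site 36 (C↔A), site 40 (C↔A).
p = 13/43 = 0.302326.
d = −0.75 · ln(1 − (4/3)·0.302326) = −0.75 · ln(0.596899) = −0.75 · (-0.516007) = 0.3870.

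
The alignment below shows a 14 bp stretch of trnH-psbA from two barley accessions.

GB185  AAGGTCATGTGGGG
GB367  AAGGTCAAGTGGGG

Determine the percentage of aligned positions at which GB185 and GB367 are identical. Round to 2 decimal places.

92.86%

The sequences differ at position 8 (T/A).
13 of the 14 sites match, so the percent identity is 13/14 × 100 = 92.86%.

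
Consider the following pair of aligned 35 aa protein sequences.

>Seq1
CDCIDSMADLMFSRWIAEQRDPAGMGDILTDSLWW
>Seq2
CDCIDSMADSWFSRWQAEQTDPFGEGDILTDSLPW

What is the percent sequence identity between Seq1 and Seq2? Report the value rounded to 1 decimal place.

80.0%

The sequences differ at positions 10 (L/S), 11 (M/W), 16 (I/Q), 20 (R/T), 23 (A/F), 25 (M/E), 34 (W/P).
28 of the 35 sites match, so the percent identity is 28/35 × 100 = 80.0%.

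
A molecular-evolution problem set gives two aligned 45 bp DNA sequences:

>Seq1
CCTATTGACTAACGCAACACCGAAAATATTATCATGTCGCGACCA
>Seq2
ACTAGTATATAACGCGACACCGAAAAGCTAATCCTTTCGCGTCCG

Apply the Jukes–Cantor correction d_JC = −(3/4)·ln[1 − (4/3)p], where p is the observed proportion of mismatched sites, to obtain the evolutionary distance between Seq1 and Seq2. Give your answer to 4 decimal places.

Differing sites — 1:C/A; 5:T/G; 7:G/A; 8:A/T; 9:C/A; 16:A/G; 27:T/G; 28:A/C; 30:T/A; 34:A/C; 36:G/T; 42:A/T; 45:A/G.
p = 13/45 = 0.288889.
d = −0.75 · ln(1 − (4/3)·0.288889) = −0.75 · ln(0.614815) = −0.75 · (-0.486434) = 0.3648.

0.3648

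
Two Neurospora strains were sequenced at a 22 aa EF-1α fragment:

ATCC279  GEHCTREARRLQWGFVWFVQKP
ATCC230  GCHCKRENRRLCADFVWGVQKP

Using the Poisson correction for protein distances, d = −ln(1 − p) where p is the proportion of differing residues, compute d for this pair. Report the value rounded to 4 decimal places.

0.3830

Differing sites — 2:E/C; 5:T/K; 8:A/N; 12:Q/C; 13:W/A; 14:G/D; 18:F/G.
p = 7/22 = 0.318182.
d = −ln(1 − 0.318182) = −ln(0.681818) = 0.3830.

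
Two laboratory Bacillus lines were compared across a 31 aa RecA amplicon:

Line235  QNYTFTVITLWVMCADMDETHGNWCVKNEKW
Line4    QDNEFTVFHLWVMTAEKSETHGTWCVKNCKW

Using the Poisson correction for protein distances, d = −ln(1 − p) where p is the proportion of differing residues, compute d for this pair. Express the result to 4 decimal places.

0.4383

Differing sites — 2:N/D; 3:Y/N; 4:T/E; 8:I/F; 9:T/H; 14:C/T; 16:D/E; 17:M/K; 18:D/S; 23:N/T; 29:E/C.
p = 11/31 = 0.354839.
d = −ln(1 − 0.354839) = −ln(0.645161) = 0.4383.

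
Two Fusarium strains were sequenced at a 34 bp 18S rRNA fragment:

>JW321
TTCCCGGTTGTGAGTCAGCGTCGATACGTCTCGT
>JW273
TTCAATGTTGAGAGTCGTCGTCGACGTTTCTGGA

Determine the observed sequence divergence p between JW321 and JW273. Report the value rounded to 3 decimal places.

The sequences differ at positions 4 (C/A), 5 (C/A), 6 (G/T), 11 (T/A), 17 (A/G), 18 (G/T), 25 (T/C), 26 (A/G), 27 (C/T), 28 (G/T), 32 (C/G), 34 (T/A).
There are 12 differences over 34 sites, so p = 12/34 = 0.353.

0.353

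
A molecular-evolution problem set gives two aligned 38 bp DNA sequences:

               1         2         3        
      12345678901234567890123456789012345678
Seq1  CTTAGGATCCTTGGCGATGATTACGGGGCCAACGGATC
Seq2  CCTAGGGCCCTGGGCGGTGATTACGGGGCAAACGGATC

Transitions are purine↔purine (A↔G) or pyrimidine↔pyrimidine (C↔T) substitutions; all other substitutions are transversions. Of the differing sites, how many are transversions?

The sequences differ at positions 2 (T/C, transition), 7 (A/G, transition), 8 (T/C, transition), 12 (T/G, transversion), 17 (A/G, transition), 30 (C/A, transversion).
Of the 6 differences, 4 transitions and 2 transversions, so the answer is 2.

2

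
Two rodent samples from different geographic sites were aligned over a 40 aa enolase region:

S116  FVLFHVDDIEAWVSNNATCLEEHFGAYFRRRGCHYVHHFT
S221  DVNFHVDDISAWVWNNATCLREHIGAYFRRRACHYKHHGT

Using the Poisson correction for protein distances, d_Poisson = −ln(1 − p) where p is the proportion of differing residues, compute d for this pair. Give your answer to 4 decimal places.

0.2549

Mismatches occur at site 1 (F/D), site 3 (L/N), site 10 (E/S), site 14 (S/W), site 21 (E/R), site 24 (F/I), site 32 (G/A), site 36 (V/K), site 39 (F/G).
p = 9/40 = 0.225000.
d = −ln(1 − 0.225000) = −ln(0.775000) = 0.2549.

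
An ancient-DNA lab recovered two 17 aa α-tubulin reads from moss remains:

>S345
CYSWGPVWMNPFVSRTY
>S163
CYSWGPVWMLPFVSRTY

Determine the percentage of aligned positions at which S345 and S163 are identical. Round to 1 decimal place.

A single mismatch occurs at site 10 (N/L).
16 of the 17 sites match, so the percent identity is 16/17 × 100 = 94.1%.

94.1%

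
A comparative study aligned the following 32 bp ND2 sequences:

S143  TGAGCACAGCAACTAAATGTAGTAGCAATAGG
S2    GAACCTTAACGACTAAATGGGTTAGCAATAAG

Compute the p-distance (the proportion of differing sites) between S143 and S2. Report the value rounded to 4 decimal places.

0.3438

The sequences differ at positions 1 (T/G), 2 (G/A), 4 (G/C), 6 (A/T), 7 (C/T), 9 (G/A), 11 (A/G), 20 (T/G), 21 (A/G), 22 (G/T), 31 (G/A).
There are 11 differences over 32 sites, so p = 11/32 = 0.3438.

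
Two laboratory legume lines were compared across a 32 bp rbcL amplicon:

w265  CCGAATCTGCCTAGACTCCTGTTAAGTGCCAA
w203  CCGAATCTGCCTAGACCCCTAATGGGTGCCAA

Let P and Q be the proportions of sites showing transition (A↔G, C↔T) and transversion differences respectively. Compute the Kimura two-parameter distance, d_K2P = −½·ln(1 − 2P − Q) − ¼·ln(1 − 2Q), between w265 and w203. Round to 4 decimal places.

Differing sites — 17:T/C (Ti); 21:G/A (Ti); 22:T/A (Tv); 24:A/G (Ti); 25:A/G (Ti).
Of the 5 differences, 4 transitions and 1 transversion over 32 sites: P = 4/32 = 0.125000, Q = 1/32 = 0.031250.
d = −0.5·ln(0.718750) − 0.25·ln(0.937500) = −0.5·(-0.330242) − 0.25·(-0.064539) = 0.1813.

0.1813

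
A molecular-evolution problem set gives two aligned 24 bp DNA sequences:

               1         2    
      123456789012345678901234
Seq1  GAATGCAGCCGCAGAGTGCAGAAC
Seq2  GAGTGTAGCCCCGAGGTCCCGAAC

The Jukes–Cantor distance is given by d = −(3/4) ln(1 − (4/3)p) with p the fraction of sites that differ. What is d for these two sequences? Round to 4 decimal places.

Differing sites — 3:A/G; 6:C/T; 11:G/C; 13:A/G; 14:G/A; 15:A/G; 18:G/C; 20:A/C.
p = 8/24 = 0.333333.
d = −0.75 · ln(1 − (4/3)·0.333333) = −0.75 · ln(0.555556) = −0.75 · (-0.587786) = 0.4408.

0.4408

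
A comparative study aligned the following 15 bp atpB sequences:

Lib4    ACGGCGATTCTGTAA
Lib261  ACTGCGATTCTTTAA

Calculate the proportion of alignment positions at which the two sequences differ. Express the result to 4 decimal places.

Mismatches occur at site 3 (G↔T), site 12 (G↔T).
There are 2 differences over 15 sites, so p = 2/15 = 0.1333.

0.1333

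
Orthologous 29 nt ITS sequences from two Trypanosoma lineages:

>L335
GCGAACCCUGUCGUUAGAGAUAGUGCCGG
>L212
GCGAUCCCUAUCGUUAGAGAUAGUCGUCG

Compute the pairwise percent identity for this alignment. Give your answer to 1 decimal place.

The sequences differ at positions 5 (A/U), 10 (G/A), 25 (G/C), 26 (C/G), 27 (C/U), 28 (G/C).
23 of the 29 sites match, so the percent identity is 23/29 × 100 = 79.3%.

79.3%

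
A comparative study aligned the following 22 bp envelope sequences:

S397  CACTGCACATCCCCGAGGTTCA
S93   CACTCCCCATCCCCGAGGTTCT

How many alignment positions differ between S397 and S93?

Mismatches occur at site 5 (G/C), site 7 (A/C), site 22 (A/T).
That gives 3 mismatches out of 22 aligned sites, so the Hamming distance is 3.

3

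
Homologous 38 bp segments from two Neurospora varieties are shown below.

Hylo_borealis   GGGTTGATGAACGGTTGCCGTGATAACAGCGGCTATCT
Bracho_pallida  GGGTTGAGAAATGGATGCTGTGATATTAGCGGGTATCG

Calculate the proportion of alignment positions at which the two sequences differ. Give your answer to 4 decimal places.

Mismatches occur at site 8 (T↔G), site 9 (G↔A), site 12 (C↔T), site 15 (T↔A), site 19 (C↔T), site 26 (A↔T), site 27 (C↔T), site 33 (C↔G), site 38 (T↔G).
There are 9 differences over 38 sites, so p = 9/38 = 0.2368.

0.2368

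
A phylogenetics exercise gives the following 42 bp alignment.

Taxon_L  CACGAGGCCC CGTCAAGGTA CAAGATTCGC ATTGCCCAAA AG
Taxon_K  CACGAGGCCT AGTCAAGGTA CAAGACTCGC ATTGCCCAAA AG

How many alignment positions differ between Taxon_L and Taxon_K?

The sequences differ at positions 10 (C/T), 11 (C/A), 26 (T/C).
That gives 3 mismatches out of 42 aligned sites, so the Hamming distance is 3.

3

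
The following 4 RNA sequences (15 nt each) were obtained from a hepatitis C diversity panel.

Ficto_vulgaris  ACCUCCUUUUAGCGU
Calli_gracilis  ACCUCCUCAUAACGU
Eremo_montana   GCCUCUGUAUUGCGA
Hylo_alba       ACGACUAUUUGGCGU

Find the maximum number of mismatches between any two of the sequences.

Pairwise Hamming distances:
  Ficto_vulgaris vs Calli_gracilis: 3
  Ficto_vulgaris vs Eremo_montana: 6
  Ficto_vulgaris vs Hylo_alba: 5
  Calli_gracilis vs Eremo_montana: 7
  Calli_gracilis vs Hylo_alba: 8
  Eremo_montana vs Hylo_alba: 7
The largest is 8, between Calli_gracilis and Hylo_alba.

8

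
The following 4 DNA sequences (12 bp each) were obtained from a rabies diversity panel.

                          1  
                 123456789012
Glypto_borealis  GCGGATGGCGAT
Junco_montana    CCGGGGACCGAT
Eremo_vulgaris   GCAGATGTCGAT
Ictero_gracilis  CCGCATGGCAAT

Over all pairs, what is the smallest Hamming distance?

2

Pairwise Hamming distances:
  Glypto_borealis vs Junco_montana: 5
  Glypto_borealis vs Eremo_vulgaris: 2
  Glypto_borealis vs Ictero_gracilis: 3
  Junco_montana vs Eremo_vulgaris: 6
  Junco_montana vs Ictero_gracilis: 6
  Eremo_vulgaris vs Ictero_gracilis: 5
The smallest is 2, between Glypto_borealis and Eremo_vulgaris.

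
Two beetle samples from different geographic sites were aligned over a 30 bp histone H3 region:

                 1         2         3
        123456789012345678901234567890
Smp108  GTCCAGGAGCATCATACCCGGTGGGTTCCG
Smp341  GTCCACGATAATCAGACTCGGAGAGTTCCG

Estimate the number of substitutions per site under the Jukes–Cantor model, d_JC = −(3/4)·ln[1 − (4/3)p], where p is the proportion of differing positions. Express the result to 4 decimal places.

Mismatches occur at site 6 (G→C), site 9 (G→T), site 10 (C→A), site 15 (T→G), site 18 (C→T), site 22 (T→A), site 24 (G→A).
p = 7/30 = 0.233333.
d = −0.75 · ln(1 − (4/3)·0.233333) = −0.75 · ln(0.688889) = −0.75 · (-0.372675) = 0.2795.

0.2795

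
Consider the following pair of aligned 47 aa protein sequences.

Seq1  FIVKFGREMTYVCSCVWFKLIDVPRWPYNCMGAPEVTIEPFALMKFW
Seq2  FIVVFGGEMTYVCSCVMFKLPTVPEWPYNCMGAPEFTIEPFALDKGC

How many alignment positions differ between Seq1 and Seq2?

The sequences differ at positions 4 (K/V), 7 (R/G), 17 (W/M), 21 (I/P), 22 (D/T), 25 (R/E), 36 (V/F), 44 (M/D), 46 (F/G), 47 (W/C).
That gives 10 mismatches out of 47 aligned sites, so the Hamming distance is 10.

10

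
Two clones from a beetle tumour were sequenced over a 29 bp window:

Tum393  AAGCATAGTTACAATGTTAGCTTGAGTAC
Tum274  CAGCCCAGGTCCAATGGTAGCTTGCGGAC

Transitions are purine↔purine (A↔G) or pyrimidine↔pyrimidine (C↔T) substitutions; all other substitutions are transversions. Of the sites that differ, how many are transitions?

1

Mismatches occur at site 1 (A/C, transversion), site 5 (A/C, transversion), site 6 (T/C, transition), site 9 (T/G, transversion), site 11 (A/C, transversion), site 17 (T/G, transversion), site 25 (A/C, transversion), site 27 (T/G, transversion).
Of the 8 differences, 1 transition and 7 transversions, so the answer is 1.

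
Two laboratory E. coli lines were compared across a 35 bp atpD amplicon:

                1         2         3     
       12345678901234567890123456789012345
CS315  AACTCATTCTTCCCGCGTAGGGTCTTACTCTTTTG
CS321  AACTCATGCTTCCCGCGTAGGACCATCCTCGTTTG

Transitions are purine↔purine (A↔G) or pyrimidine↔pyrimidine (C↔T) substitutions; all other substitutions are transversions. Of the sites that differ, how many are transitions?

2

Differing sites — 8:T/G (Tv); 22:G/A (Ti); 23:T/C (Ti); 25:T/A (Tv); 27:A/C (Tv); 31:T/G (Tv).
Of the 6 differences, 2 transitions and 4 transversions, so the answer is 2.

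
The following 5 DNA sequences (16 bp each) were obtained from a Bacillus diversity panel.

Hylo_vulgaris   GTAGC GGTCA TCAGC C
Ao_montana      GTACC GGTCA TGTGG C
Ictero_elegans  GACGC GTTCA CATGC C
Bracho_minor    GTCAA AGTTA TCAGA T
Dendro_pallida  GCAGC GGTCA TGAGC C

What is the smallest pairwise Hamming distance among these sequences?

2

Pairwise Hamming distances:
  Hylo_vulgaris vs Ao_montana: 4
  Hylo_vulgaris vs Ictero_elegans: 6
  Hylo_vulgaris vs Bracho_minor: 7
  Hylo_vulgaris vs Dendro_pallida: 2
  Ao_montana vs Ictero_elegans: 7
  Ao_montana vs Bracho_minor: 9
  Ao_montana vs Dendro_pallida: 4
  Ictero_elegans vs Bracho_minor: 11
  Ictero_elegans vs Dendro_pallida: 6
  Bracho_minor vs Dendro_pallida: 9
The smallest is 2, between Hylo_vulgaris and Dendro_pallida.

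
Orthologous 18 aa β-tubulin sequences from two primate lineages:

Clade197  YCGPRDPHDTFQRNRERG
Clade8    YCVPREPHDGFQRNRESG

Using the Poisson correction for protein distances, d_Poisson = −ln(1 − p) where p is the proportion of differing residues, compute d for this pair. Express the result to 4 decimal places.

0.2513

Mismatches occur at site 3 (G→V), site 6 (D→E), site 10 (T→G), site 17 (R→S).
p = 4/18 = 0.222222.
d = −ln(1 − 0.222222) = −ln(0.777778) = 0.2513.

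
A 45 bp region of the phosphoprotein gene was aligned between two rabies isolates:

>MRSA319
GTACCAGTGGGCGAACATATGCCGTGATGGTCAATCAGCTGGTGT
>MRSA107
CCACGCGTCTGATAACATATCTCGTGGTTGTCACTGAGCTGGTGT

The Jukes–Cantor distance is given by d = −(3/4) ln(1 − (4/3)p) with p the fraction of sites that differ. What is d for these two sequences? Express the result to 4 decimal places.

0.4019

Differing sites — 1:G/C; 2:T/C; 5:C/G; 6:A/C; 9:G/C; 10:G/T; 12:C/A; 13:G/T; 21:G/C; 22:C/T; 27:A/G; 29:G/T; 34:A/C; 36:C/G.
p = 14/45 = 0.311111.
d = −0.75 · ln(1 − (4/3)·0.311111) = −0.75 · ln(0.585185) = −0.75 · (-0.535827) = 0.4019.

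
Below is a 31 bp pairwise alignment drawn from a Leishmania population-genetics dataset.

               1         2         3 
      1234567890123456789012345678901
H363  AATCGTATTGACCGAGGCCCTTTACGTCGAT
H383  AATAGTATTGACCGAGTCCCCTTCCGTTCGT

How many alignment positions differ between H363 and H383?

Differing sites — 4:C/A; 17:G/T; 21:T/C; 24:A/C; 28:C/T; 29:G/C; 30:A/G.
That gives 7 mismatches out of 31 aligned sites, so the Hamming distance is 7.

7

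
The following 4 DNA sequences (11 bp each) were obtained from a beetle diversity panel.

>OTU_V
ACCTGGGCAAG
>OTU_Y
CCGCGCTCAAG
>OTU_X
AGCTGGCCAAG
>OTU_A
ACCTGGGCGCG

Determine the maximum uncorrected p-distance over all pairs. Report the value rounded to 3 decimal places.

Pairwise Hamming distances:
  OTU_V vs OTU_Y: 5
  OTU_V vs OTU_X: 2
  OTU_V vs OTU_A: 2
  OTU_Y vs OTU_X: 6
  OTU_Y vs OTU_A: 7
  OTU_X vs OTU_A: 4
The largest is 7 mismatches, between OTU_Y and OTU_A; p = 7/11 = 0.636.

0.636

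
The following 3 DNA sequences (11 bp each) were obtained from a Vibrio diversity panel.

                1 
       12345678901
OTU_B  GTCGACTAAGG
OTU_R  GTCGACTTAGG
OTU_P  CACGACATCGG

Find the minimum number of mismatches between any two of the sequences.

Pairwise Hamming distances:
  OTU_B vs OTU_R: 1
  OTU_B vs OTU_P: 5
  OTU_R vs OTU_P: 4
The smallest is 1, between OTU_B and OTU_R.

1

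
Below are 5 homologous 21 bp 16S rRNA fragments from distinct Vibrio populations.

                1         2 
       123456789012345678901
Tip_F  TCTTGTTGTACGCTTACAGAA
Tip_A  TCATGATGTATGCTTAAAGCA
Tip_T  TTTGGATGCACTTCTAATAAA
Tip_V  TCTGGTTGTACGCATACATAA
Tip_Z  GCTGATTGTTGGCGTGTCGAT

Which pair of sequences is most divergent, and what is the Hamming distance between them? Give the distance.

15

Pairwise Hamming distances:
  Tip_F vs Tip_A: 5
  Tip_F vs Tip_T: 10
  Tip_F vs Tip_V: 3
  Tip_F vs Tip_Z: 10
  Tip_A vs Tip_T: 11
  Tip_A vs Tip_V: 8
  Tip_A vs Tip_Z: 13
  Tip_T vs Tip_V: 9
  Tip_T vs Tip_Z: 15
  Tip_V vs Tip_Z: 10
The largest is 15, between Tip_T and Tip_Z.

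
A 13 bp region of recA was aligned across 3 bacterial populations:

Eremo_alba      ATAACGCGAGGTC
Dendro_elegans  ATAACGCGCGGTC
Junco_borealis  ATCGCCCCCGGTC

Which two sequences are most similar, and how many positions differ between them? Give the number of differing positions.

Pairwise Hamming distances:
  Eremo_alba vs Dendro_elegans: 1
  Eremo_alba vs Junco_borealis: 5
  Dendro_elegans vs Junco_borealis: 4
The smallest is 1, between Eremo_alba and Dendro_elegans.

1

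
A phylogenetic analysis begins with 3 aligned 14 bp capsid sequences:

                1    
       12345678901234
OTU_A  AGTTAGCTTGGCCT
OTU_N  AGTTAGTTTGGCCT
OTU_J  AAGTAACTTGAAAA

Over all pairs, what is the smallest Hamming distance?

Pairwise Hamming distances:
  OTU_A vs OTU_N: 1
  OTU_A vs OTU_J: 7
  OTU_N vs OTU_J: 8
The smallest is 1, between OTU_A and OTU_N.

1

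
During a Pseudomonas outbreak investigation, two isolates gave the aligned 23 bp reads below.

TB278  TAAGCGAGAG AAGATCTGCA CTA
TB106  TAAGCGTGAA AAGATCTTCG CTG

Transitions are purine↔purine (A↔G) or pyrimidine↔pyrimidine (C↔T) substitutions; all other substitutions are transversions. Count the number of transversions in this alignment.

2

The sequences differ at positions 7 (A/T, transversion), 10 (G/A, transition), 18 (G/T, transversion), 20 (A/G, transition), 23 (A/G, transition).
Of the 5 differences, 3 transitions and 2 transversions, so the answer is 2.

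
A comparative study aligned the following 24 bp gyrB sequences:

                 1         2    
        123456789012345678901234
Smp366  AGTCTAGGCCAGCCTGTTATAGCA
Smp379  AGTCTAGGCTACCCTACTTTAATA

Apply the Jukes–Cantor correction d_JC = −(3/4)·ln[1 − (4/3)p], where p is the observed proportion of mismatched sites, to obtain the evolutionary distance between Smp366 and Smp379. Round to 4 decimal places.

0.3694

Differing sites — 10:C/T; 12:G/C; 16:G/A; 17:T/C; 19:A/T; 22:G/A; 23:C/T.
p = 7/24 = 0.291667.
d = −0.75 · ln(1 − (4/3)·0.291667) = −0.75 · ln(0.611111) = −0.75 · (-0.492477) = 0.3694.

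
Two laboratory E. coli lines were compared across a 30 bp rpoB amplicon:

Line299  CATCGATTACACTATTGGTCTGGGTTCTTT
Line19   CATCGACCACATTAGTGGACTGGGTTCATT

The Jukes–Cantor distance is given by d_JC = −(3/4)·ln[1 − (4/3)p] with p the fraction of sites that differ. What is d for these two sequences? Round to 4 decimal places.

Differing sites — 7:T/C; 8:T/C; 12:C/T; 15:T/G; 19:T/A; 28:T/A.
p = 6/30 = 0.200000.
d = −0.75 · ln(1 − (4/3)·0.200000) = −0.75 · ln(0.733333) = −0.75 · (-0.310155) = 0.2326.

0.2326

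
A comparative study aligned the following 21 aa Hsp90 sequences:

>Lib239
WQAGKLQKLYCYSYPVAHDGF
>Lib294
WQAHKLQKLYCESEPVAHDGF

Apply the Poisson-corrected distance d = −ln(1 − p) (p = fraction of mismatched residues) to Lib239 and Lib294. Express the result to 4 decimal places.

0.1542

Differing sites — 4:G/H; 12:Y/E; 14:Y/E.
p = 3/21 = 0.142857.
d = −ln(1 − 0.142857) = −ln(0.857143) = 0.1542.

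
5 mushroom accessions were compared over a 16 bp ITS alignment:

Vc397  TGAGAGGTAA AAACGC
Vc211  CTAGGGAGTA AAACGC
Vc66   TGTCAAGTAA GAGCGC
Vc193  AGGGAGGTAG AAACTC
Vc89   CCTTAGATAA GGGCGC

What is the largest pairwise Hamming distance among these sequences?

11

Pairwise Hamming distances:
  Vc397 vs Vc211: 6
  Vc397 vs Vc66: 5
  Vc397 vs Vc193: 4
  Vc397 vs Vc89: 8
  Vc211 vs Vc66: 11
  Vc211 vs Vc193: 9
  Vc211 vs Vc89: 9
  Vc66 vs Vc193: 8
  Vc66 vs Vc89: 6
  Vc193 vs Vc89: 10
The largest is 11, between Vc211 and Vc66.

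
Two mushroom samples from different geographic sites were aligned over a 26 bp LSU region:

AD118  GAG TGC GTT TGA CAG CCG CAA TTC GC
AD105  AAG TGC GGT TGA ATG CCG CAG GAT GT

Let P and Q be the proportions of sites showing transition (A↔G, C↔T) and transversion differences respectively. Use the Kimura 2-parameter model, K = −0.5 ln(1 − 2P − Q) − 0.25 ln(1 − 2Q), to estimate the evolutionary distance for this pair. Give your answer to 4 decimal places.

Mismatches occur at site 1 (G→A, transition), site 8 (T→G, transversion), site 13 (C→A, transversion), site 14 (A→T, transversion), site 21 (A→G, transition), site 22 (T→G, transversion), site 23 (T→A, transversion), site 24 (C→T, transition), site 26 (C→T, transition).
Of the 9 differences, 4 transitions and 5 transversions over 26 sites: P = 4/26 = 0.153846, Q = 5/26 = 0.192308.
d = −0.5·ln(0.500000) − 0.25·ln(0.615384) = −0.5·(-0.693147) − 0.25·(-0.485509) = 0.4680.

0.4680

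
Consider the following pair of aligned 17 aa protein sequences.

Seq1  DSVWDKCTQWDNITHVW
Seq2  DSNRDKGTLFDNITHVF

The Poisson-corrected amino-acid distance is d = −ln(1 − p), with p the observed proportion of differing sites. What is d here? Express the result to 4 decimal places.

The sequences differ at positions 3 (V/N), 4 (W/R), 7 (C/G), 9 (Q/L), 10 (W/F), 17 (W/F).
p = 6/17 = 0.352941.
d = −ln(1 − 0.352941) = −ln(0.647059) = 0.4353.

0.4353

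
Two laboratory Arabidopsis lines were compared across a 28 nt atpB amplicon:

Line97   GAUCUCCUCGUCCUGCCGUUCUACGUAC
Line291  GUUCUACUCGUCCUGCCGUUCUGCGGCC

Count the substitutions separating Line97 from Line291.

Differing sites — 2:A/U; 6:C/A; 23:A/G; 26:U/G; 27:A/C.
That gives 5 mismatches out of 28 aligned sites, so the Hamming distance is 5.

5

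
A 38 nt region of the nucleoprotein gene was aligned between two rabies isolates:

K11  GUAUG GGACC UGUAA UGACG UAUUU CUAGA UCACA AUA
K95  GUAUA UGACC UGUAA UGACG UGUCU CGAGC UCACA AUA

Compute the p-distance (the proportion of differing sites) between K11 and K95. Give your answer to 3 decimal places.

Differing sites — 5:G/A; 6:G/U; 22:A/G; 24:U/C; 27:U/G; 30:A/C.
There are 6 differences over 38 sites, so p = 6/38 = 0.158.

0.158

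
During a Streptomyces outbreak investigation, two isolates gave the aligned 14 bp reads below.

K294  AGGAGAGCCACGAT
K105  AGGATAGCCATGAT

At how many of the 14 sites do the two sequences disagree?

2

The sequences differ at positions 5 (G/T), 11 (C/T).
That gives 2 mismatches out of 14 aligned sites, so the Hamming distance is 2.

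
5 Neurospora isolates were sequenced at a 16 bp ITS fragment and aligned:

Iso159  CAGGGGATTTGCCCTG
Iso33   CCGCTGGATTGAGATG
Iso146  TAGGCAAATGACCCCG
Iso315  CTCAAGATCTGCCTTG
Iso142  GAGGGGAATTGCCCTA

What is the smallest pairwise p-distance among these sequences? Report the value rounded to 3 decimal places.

0.188

Pairwise Hamming distances:
  Iso159 vs Iso33: 8
  Iso159 vs Iso146: 7
  Iso159 vs Iso315: 6
  Iso159 vs Iso142: 3
  Iso33 vs Iso146: 12
  Iso33 vs Iso315: 10
  Iso33 vs Iso142: 9
  Iso146 vs Iso315: 12
  Iso146 vs Iso142: 7
  Iso315 vs Iso142: 9
The smallest is 3 mismatches, between Iso159 and Iso142; p = 3/16 = 0.188.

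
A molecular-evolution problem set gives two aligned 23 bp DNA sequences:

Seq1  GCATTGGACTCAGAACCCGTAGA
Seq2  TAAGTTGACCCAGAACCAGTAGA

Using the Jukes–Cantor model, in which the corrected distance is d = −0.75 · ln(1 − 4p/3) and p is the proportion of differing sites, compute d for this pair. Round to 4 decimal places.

The sequences differ at positions 1 (G/T), 2 (C/A), 4 (T/G), 6 (G/T), 10 (T/C), 18 (C/A).
p = 6/23 = 0.260870.
d = −0.75 · ln(1 − (4/3)·0.260870) = −0.75 · ln(0.652173) = −0.75 · (-0.427445) = 0.3206.

0.3206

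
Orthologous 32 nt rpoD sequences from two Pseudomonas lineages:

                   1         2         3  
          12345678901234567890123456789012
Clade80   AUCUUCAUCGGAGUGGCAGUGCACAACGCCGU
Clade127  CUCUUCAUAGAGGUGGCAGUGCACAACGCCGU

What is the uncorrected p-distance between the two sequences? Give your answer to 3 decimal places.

Mismatches occur at site 1 (A→C), site 9 (C→A), site 11 (G→A), site 12 (A→G).
There are 4 differences over 32 sites, so p = 4/32 = 0.125.

0.125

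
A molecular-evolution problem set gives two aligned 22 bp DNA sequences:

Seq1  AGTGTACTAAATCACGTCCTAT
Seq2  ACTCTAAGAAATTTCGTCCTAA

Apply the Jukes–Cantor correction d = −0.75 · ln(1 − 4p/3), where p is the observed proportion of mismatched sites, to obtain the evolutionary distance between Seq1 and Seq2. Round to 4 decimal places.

Differing sites — 2:G/C; 4:G/C; 7:C/A; 8:T/G; 13:C/T; 14:A/T; 22:T/A.
p = 7/22 = 0.318182.
d = −0.75 · ln(1 − (4/3)·0.318182) = −0.75 · ln(0.575757) = −0.75 · (-0.552070) = 0.4141.

0.4141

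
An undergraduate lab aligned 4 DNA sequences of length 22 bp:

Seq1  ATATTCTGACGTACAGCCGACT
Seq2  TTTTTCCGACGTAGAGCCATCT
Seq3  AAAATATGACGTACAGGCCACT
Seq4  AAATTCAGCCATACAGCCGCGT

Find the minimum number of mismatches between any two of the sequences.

Pairwise Hamming distances:
  Seq1 vs Seq2: 6
  Seq1 vs Seq3: 5
  Seq1 vs Seq4: 6
  Seq2 vs Seq3: 10
  Seq2 vs Seq4: 10
  Seq3 vs Seq4: 9
The smallest is 5, between Seq1 and Seq3.

5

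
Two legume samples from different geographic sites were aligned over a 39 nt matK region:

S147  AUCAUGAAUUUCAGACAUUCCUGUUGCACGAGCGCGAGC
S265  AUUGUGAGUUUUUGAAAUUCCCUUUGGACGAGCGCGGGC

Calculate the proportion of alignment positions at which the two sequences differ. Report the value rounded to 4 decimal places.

Mismatches occur at site 3 (C→U), site 4 (A→G), site 8 (A→G), site 12 (C→U), site 13 (A→U), site 16 (C→A), site 22 (U→C), site 23 (G→U), site 27 (C→G), site 37 (A→G).
There are 10 differences over 39 sites, so p = 10/39 = 0.2564.

0.2564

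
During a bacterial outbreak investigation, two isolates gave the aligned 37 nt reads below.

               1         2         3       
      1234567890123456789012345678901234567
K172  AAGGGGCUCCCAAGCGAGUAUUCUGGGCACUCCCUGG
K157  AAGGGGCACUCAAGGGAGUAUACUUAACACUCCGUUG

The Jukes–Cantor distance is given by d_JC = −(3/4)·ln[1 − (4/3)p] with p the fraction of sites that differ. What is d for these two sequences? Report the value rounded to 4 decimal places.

0.2940

The sequences differ at positions 8 (U/A), 10 (C/U), 15 (C/G), 22 (U/A), 25 (G/U), 26 (G/A), 27 (G/A), 34 (C/G), 36 (G/U).
p = 9/37 = 0.243243.
d = −0.75 · ln(1 − (4/3)·0.243243) = −0.75 · ln(0.675676) = −0.75 · (-0.392042) = 0.2940.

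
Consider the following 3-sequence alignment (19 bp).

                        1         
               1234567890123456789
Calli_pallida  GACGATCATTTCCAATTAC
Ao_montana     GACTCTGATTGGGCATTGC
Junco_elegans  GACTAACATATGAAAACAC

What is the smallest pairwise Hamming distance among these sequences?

Pairwise Hamming distances:
  Calli_pallida vs Ao_montana: 8
  Calli_pallida vs Junco_elegans: 7
  Ao_montana vs Junco_elegans: 10
The smallest is 7, between Calli_pallida and Junco_elegans.

7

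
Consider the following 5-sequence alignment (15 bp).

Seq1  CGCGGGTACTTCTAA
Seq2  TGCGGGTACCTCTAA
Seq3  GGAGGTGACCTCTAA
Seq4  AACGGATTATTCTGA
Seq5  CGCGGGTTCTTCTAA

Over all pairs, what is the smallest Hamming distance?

1

Pairwise Hamming distances:
  Seq1 vs Seq2: 2
  Seq1 vs Seq3: 5
  Seq1 vs Seq4: 6
  Seq1 vs Seq5: 1
  Seq2 vs Seq3: 4
  Seq2 vs Seq4: 7
  Seq2 vs Seq5: 3
  Seq3 vs Seq4: 9
  Seq3 vs Seq5: 6
  Seq4 vs Seq5: 5
The smallest is 1, between Seq1 and Seq5.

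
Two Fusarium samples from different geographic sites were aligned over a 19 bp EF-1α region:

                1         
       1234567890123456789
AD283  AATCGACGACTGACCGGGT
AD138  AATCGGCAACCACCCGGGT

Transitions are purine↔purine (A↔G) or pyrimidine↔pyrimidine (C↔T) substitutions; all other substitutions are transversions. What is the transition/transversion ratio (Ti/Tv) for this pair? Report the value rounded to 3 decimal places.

Differing sites — 6:A/G (Ti); 8:G/A (Ti); 11:T/C (Ti); 12:G/A (Ti); 13:A/C (Tv).
Of the 5 differences, 4 transitions and 1 transversion, so Ti/Tv = 4/1 = 4.000.

4.000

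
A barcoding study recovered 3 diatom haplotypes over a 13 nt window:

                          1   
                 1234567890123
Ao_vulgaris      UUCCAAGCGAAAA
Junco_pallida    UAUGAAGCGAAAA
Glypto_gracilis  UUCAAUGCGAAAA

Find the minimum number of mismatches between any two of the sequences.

Pairwise Hamming distances:
  Ao_vulgaris vs Junco_pallida: 3
  Ao_vulgaris vs Glypto_gracilis: 2
  Junco_pallida vs Glypto_gracilis: 4
The smallest is 2, between Ao_vulgaris and Glypto_gracilis.

2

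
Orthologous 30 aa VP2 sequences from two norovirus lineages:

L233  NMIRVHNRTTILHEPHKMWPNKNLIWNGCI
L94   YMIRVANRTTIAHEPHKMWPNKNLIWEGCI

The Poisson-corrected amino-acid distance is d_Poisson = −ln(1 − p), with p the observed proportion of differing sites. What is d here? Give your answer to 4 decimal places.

0.1431

Mismatches occur at site 1 (N↔Y), site 6 (H↔A), site 12 (L↔A), site 27 (N↔E).
p = 4/30 = 0.133333.
d = −ln(1 − 0.133333) = −ln(0.866667) = 0.1431.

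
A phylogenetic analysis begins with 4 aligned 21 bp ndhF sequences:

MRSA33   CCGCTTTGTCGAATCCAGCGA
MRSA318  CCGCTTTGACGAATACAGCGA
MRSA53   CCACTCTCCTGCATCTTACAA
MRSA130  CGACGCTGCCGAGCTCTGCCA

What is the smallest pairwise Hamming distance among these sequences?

Pairwise Hamming distances:
  MRSA33 vs MRSA318: 2
  MRSA33 vs MRSA53: 10
  MRSA33 vs MRSA130: 10
  MRSA318 vs MRSA53: 11
  MRSA318 vs MRSA130: 10
  MRSA53 vs MRSA130: 11
The smallest is 2, between MRSA33 and MRSA318.

2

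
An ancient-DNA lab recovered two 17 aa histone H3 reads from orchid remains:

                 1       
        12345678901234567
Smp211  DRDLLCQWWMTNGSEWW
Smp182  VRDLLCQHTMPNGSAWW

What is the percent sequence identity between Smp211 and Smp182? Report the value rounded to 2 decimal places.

70.59%

Mismatches occur at site 1 (D/V), site 8 (W/H), site 9 (W/T), site 11 (T/P), site 15 (E/A).
12 of the 17 sites match, so the percent identity is 12/17 × 100 = 70.59%.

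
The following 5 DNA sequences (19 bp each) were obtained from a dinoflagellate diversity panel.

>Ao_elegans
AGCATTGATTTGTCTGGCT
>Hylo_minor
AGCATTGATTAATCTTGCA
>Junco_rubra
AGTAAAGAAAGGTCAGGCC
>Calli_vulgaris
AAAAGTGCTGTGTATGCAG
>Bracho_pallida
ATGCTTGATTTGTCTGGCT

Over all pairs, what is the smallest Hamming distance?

Pairwise Hamming distances:
  Ao_elegans vs Hylo_minor: 4
  Ao_elegans vs Junco_rubra: 8
  Ao_elegans vs Calli_vulgaris: 9
  Ao_elegans vs Bracho_pallida: 3
  Hylo_minor vs Junco_rubra: 10
  Hylo_minor vs Calli_vulgaris: 12
  Hylo_minor vs Bracho_pallida: 7
  Junco_rubra vs Calli_vulgaris: 13
  Junco_rubra vs Bracho_pallida: 10
  Calli_vulgaris vs Bracho_pallida: 10
The smallest is 3, between Ao_elegans and Bracho_pallida.

3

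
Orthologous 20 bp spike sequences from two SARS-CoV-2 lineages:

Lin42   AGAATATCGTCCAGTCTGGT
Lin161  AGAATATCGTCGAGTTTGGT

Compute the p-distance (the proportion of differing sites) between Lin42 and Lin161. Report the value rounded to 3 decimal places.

Mismatches occur at site 12 (C→G), site 16 (C→T).
There are 2 differences over 20 sites, so p = 2/20 = 0.100.

0.100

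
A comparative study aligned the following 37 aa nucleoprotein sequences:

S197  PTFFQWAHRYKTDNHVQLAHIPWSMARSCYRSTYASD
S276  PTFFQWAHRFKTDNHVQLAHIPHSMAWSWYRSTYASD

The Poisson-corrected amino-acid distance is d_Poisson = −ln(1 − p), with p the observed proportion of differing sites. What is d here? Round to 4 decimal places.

0.1144

Differing sites — 10:Y/F; 23:W/H; 27:R/W; 29:C/W.
p = 4/37 = 0.108108.
d = −ln(1 − 0.108108) = −ln(0.891892) = 0.1144.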